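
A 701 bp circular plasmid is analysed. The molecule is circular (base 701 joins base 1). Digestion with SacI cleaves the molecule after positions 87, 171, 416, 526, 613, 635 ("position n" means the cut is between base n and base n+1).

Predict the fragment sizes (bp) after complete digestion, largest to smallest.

Circular molecule, 6 cuts → 6 fragments:
  171 − 87 = 84 bp
  416 − 171 = 245 bp
  526 − 416 = 110 bp
  613 − 526 = 87 bp
  635 − 613 = 22 bp
  wrap: 701 − 635 + 87 = 153 bp
Sorted largest to smallest: 245, 153, 110, 87, 84, 22 bp.

245, 153, 110, 87, 84, 22 bp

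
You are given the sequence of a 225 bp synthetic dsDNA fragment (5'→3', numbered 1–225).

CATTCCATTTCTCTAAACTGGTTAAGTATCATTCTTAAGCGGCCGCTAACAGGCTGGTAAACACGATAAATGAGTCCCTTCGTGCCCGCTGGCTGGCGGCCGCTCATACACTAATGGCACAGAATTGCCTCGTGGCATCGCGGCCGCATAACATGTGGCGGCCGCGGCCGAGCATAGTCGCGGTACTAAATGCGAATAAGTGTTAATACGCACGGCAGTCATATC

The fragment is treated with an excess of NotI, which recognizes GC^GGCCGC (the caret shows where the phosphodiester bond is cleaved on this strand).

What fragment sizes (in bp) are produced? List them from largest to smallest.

66, 57, 44, 40, 18 bp

NotI sites (GCGGCCGC) start at positions 39, 96, 140, 158.
NotI cuts after base 2 of each site, so after positions 40, 97, 141, 159.
Linear molecule, 4 cuts → 5 fragments:
  1–40 → 40 bp
  41–97 → 57 bp
  98–141 → 44 bp
  142–159 → 18 bp
  160–225 → 66 bp
Sorted largest to smallest: 66, 57, 44, 40, 18 bp.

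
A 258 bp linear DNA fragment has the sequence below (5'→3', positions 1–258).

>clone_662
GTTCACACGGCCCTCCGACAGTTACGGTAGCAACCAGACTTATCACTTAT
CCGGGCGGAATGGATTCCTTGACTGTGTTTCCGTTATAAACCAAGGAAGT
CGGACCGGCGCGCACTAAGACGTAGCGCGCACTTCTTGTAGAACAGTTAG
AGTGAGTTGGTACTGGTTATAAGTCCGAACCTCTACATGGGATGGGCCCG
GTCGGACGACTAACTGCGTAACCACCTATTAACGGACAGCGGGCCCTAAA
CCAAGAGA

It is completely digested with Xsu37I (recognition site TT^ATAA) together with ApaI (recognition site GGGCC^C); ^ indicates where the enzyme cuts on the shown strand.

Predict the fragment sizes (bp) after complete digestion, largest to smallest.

Xsu37I sites (TTATAA) start at positions 84, 167.
Xsu37I cuts after base 2 of each site, so after positions 85, 168.
ApaI sites (GGGCCC) start at positions 194, 241.
ApaI cuts after base 5 of each site (before the last base), so after positions 198, 245.
Combined cut positions: 85, 168, 198, 245.
Linear molecule, 4 cuts → 5 fragments:
  1–85 → 85 bp
  86–168 → 83 bp
  169–198 → 30 bp
  199–245 → 47 bp
  246–258 → 13 bp
Sorted largest to smallest: 85, 83, 47, 30, 13 bp.

85, 83, 47, 30, 13 bp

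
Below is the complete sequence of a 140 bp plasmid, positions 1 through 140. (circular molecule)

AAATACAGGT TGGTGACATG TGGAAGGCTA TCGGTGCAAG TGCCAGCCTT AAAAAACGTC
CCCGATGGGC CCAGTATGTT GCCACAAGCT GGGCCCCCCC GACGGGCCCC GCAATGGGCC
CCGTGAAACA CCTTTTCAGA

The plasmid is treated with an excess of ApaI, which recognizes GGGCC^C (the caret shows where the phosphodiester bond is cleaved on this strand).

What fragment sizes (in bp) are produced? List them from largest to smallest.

91, 24, 13, 12 bp

ApaI sites (GGGCCC) start at positions 67, 91, 104, 116.
ApaI cuts after base 5 of each site (before the last base), so after positions 71, 95, 108, 120.
Circular molecule, 4 cuts → 4 fragments:
  72–95 → 24 bp
  96–108 → 13 bp
  109–120 → 12 bp
  121–140 then 1–71 → 20 + 71 = 91 bp
Sorted largest to smallest: 91, 24, 13, 12 bp.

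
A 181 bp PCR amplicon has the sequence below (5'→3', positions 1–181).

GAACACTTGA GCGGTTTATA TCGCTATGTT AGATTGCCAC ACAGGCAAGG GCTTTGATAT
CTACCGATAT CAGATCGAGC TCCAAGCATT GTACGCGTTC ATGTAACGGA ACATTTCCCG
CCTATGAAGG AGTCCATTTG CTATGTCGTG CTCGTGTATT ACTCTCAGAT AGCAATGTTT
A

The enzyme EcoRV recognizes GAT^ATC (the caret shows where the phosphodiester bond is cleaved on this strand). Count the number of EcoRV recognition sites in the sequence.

2

GATATC occurs starting at positions 56, 66.
EcoRV cuts at 2 sites.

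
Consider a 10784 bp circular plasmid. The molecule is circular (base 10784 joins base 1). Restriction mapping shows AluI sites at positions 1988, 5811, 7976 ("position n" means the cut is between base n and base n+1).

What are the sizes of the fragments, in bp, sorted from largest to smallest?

4796, 3823, 2165 bp

Circular molecule, 3 cuts → 3 fragments:
  5811 − 1988 = 3823 bp
  7976 − 5811 = 2165 bp
  wrap: 10784 − 7976 + 1988 = 4796 bp
Sorted largest to smallest: 4796, 3823, 2165 bp.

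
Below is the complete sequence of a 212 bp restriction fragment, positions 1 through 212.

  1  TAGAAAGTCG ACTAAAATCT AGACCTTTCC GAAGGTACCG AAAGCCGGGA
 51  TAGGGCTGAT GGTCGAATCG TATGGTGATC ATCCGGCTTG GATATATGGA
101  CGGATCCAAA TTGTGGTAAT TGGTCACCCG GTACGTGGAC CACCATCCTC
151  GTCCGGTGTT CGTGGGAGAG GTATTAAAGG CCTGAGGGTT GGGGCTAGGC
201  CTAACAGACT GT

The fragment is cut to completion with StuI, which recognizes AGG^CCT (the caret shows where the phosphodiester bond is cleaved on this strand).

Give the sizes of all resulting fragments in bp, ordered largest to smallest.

180, 19, 13 bp

StuI sites (AGGCCT) start at positions 178, 197.
StuI cuts after base 3 of each site, so after positions 180, 199.
Linear molecule, 2 cuts → 3 fragments:
  1–180 → 180 bp
  181–199 → 19 bp
  200–212 → 13 bp
Sorted largest to smallest: 180, 19, 13 bp.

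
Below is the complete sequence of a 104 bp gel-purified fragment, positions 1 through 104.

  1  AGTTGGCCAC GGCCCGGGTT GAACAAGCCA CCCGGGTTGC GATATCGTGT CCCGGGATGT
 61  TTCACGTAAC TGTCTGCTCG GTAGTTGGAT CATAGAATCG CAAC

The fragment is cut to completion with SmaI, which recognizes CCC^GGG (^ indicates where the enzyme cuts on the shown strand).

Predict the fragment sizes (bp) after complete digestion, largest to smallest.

SmaI sites (CCCGGG) start at positions 13, 31, 51.
SmaI cuts after base 3 of each site, so after positions 15, 33, 53.
Linear molecule, 3 cuts → 4 fragments:
  1–15 → 15 bp
  16–33 → 18 bp
  34–53 → 20 bp
  54–104 → 51 bp
Sorted largest to smallest: 51, 20, 18, 15 bp.

51, 20, 18, 15 bp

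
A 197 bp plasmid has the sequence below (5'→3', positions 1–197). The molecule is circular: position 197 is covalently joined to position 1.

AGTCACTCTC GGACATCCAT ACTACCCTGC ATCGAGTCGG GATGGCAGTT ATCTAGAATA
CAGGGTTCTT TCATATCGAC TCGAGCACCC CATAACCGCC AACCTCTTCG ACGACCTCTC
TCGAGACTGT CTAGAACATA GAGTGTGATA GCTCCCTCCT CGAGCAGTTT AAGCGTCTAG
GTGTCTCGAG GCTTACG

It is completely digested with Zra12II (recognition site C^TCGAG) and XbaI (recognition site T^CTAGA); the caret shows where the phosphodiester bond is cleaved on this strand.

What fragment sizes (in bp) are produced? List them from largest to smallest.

Zra12II sites (CTCGAG) start at positions 80, 120, 159, 185.
Zra12II cuts after the first base of each site, so after positions 80, 120, 159, 185.
XbaI sites (TCTAGA) start at positions 52, 130.
XbaI cuts after the first base of each site, so after positions 52, 130.
Combined cut positions: 52, 80, 120, 130, 159, 185.
Circular molecule, 6 cuts → 6 fragments:
  53–80 → 28 bp
  81–120 → 40 bp
  121–130 → 10 bp
  131–159 → 29 bp
  160–185 → 26 bp
  186–197 then 1–52 → 12 + 52 = 64 bp
Sorted largest to smallest: 64, 40, 29, 28, 26, 10 bp.

64, 40, 29, 28, 26, 10 bp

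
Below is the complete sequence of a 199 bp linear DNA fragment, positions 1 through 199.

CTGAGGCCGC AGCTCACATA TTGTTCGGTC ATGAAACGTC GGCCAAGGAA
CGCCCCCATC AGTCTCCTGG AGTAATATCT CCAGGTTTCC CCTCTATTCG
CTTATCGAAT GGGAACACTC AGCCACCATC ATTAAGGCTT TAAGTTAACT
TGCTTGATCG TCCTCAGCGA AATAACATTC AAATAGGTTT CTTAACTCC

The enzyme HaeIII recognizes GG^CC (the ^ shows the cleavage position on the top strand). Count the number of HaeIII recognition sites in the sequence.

2

GGCC occurs starting at positions 5, 41.
HaeIII cuts at 2 sites.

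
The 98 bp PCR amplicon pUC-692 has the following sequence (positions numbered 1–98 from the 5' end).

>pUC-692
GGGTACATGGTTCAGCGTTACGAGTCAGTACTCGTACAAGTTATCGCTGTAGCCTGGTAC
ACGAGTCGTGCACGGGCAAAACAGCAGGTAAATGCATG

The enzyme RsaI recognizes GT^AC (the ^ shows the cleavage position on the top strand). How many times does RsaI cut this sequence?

GTAC occurs starting at positions 3, 28, 34, 57.
RsaI cuts at 4 sites.

4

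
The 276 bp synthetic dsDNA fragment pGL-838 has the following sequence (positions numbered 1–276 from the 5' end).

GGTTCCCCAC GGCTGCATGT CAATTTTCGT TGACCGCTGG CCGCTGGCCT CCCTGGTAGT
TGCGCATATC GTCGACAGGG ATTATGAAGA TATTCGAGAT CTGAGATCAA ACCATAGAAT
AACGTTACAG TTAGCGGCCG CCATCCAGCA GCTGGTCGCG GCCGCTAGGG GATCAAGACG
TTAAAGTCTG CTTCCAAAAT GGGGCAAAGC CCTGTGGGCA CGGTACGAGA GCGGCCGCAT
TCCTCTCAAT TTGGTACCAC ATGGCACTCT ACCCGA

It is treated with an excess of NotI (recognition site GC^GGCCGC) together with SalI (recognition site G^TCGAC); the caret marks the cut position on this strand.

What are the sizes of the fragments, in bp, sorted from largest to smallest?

NotI sites (GCGGCCGC) start at positions 134, 158, 231.
NotI cuts after base 2 of each site, so after positions 135, 159, 232.
The SalI site (GTCGAC) starts at position 71.
SalI cuts after the first base of each site, so after position 71.
Combined cut positions: 71, 135, 159, 232.
Linear molecule, 4 cuts → 5 fragments:
  1–71 → 71 bp
  72–135 → 64 bp
  136–159 → 24 bp
  160–232 → 73 bp
  233–276 → 44 bp
Sorted largest to smallest: 73, 71, 64, 44, 24 bp.

73, 71, 64, 44, 24 bp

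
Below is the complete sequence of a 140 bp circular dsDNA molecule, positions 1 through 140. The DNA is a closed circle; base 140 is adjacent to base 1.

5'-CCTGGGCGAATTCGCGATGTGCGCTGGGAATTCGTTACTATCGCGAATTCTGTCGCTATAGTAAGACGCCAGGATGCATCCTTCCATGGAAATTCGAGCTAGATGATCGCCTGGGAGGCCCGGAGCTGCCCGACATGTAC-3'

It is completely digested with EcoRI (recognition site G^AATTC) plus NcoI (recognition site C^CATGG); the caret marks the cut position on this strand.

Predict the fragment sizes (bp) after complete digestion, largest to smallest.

64, 39, 20, 17 bp

EcoRI sites (GAATTC) start at positions 8, 28, 45.
EcoRI cuts after the first base of each site, so after positions 8, 28, 45.
The NcoI site (CCATGG) starts at position 84.
NcoI cuts after the first base of each site, so after position 84.
Combined cut positions: 8, 28, 45, 84.
Circular molecule, 4 cuts → 4 fragments:
  9–28 → 20 bp
  29–45 → 17 bp
  46–84 → 39 bp
  85–140 then 1–8 → 56 + 8 = 64 bp
Sorted largest to smallest: 64, 39, 20, 17 bp.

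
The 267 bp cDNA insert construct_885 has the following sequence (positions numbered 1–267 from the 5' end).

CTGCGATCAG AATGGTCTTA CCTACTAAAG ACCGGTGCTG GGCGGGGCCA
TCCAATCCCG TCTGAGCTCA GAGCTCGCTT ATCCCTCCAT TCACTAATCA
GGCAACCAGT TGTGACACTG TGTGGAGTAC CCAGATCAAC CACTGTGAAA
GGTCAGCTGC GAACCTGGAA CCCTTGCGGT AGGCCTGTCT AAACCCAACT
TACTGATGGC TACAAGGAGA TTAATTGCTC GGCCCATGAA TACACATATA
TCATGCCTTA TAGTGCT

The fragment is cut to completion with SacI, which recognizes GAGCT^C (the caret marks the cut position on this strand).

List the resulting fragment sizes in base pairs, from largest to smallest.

192, 68, 7 bp

SacI sites (GAGCTC) start at positions 64, 71.
SacI cuts after base 5 of each site (before the last base), so after positions 68, 75.
Linear molecule, 2 cuts → 3 fragments:
  1–68 → 68 bp
  69–75 → 7 bp
  76–267 → 192 bp
Sorted largest to smallest: 192, 68, 7 bp.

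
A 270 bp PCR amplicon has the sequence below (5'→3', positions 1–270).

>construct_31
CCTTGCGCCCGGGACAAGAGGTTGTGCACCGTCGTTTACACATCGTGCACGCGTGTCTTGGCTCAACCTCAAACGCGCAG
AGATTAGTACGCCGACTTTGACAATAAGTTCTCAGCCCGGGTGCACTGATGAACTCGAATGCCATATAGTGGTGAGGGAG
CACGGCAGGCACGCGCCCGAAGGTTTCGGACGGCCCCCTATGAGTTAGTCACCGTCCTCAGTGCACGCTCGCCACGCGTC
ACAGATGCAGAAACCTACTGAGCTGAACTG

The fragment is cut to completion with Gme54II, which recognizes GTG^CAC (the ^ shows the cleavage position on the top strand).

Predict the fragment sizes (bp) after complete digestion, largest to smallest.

Gme54II sites (GTGCAC) start at positions 24, 45, 121, 221.
Gme54II cuts after base 3 of each site, so after positions 26, 47, 123, 223.
Linear molecule, 4 cuts → 5 fragments:
  1–26 → 26 bp
  27–47 → 21 bp
  48–123 → 76 bp
  124–223 → 100 bp
  224–270 → 47 bp
Sorted largest to smallest: 100, 76, 47, 26, 21 bp.

100, 76, 47, 26, 21 bp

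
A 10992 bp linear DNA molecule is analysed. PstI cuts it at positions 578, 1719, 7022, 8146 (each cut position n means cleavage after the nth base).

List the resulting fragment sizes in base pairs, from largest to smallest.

Linear molecule, 4 cuts → 5 fragments:
  578 − 0 = 578 bp
  1719 − 578 = 1141 bp
  7022 − 1719 = 5303 bp
  8146 − 7022 = 1124 bp
  10992 − 8146 = 2846 bp
Sorted largest to smallest: 5303, 2846, 1141, 1124, 578 bp.

5303, 2846, 1141, 1124, 578 bp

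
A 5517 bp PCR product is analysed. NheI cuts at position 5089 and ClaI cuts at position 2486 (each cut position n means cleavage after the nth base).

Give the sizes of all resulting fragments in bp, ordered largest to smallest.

2603, 2486, 428 bp

Combined cut positions (sorted): 2486, 5089.
Linear molecule, 2 cuts → 3 fragments:
  2486 − 0 = 2486 bp
  5089 − 2486 = 2603 bp
  5517 − 5089 = 428 bp
Sorted largest to smallest: 2603, 2486, 428 bp.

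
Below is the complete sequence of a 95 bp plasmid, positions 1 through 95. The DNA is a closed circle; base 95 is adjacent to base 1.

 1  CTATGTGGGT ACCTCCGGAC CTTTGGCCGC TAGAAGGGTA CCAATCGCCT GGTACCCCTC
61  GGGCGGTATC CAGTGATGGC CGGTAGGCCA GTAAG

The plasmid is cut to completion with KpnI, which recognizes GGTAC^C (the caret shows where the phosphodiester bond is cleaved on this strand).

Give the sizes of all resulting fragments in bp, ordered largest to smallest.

52, 29, 14 bp

KpnI sites (GGTACC) start at positions 8, 37, 51.
KpnI cuts after base 5 of each site (before the last base), so after positions 12, 41, 55.
Circular molecule, 3 cuts → 3 fragments:
  13–41 → 29 bp
  42–55 → 14 bp
  56–95 then 1–12 → 40 + 12 = 52 bp
Sorted largest to smallest: 52, 29, 14 bp.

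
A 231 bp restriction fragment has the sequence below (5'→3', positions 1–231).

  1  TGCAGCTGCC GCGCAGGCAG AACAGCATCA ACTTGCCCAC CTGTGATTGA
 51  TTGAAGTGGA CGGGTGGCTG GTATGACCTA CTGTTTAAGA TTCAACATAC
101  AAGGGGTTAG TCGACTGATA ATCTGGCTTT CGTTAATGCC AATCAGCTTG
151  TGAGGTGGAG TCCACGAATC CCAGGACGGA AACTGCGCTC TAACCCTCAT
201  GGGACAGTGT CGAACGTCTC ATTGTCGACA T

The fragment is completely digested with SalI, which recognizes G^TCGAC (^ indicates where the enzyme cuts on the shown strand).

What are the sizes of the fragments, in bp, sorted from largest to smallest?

SalI sites (GTCGAC) start at positions 110, 224.
SalI cuts after the first base of each site, so after positions 110, 224.
Linear molecule, 2 cuts → 3 fragments:
  1–110 → 110 bp
  111–224 → 114 bp
  225–231 → 7 bp
Sorted largest to smallest: 114, 110, 7 bp.

114, 110, 7 bp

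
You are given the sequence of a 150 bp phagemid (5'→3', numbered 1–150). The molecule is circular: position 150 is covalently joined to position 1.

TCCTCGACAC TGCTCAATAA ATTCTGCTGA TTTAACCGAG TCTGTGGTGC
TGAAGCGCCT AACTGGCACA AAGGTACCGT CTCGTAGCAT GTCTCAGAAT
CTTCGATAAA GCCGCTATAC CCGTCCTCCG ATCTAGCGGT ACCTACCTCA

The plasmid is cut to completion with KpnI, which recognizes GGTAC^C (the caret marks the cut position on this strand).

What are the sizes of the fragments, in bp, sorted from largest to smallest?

KpnI sites (GGTACC) start at positions 73, 138.
KpnI cuts after base 5 of each site (before the last base), so after positions 77, 142.
Circular molecule, 2 cuts → 2 fragments:
  78–142 → 65 bp
  143–150 then 1–77 → 8 + 77 = 85 bp
Sorted largest to smallest: 85, 65 bp.

85, 65 bp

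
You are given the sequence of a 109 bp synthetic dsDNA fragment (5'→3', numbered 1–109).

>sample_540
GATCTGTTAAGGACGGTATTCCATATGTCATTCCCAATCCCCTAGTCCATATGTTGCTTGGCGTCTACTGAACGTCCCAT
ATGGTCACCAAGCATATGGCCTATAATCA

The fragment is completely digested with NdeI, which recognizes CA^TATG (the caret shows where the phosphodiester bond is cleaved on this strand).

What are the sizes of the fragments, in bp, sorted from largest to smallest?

NdeI sites (CATATG) start at positions 22, 48, 78, 93.
NdeI cuts after base 2 of each site, so after positions 23, 49, 79, 94.
Linear molecule, 4 cuts → 5 fragments:
  1–23 → 23 bp
  24–49 → 26 bp
  50–79 → 30 bp
  80–94 → 15 bp
  95–109 → 15 bp
Sorted largest to smallest: 30, 26, 23, 15, 15 bp.

30, 26, 23, 15, 15 bp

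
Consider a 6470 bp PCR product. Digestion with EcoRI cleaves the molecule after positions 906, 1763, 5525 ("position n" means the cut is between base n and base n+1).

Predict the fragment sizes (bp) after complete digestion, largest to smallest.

3762, 945, 906, 857 bp

Linear molecule, 3 cuts → 4 fragments:
  906 − 0 = 906 bp
  1763 − 906 = 857 bp
  5525 − 1763 = 3762 bp
  6470 − 5525 = 945 bp
Sorted largest to smallest: 3762, 945, 906, 857 bp.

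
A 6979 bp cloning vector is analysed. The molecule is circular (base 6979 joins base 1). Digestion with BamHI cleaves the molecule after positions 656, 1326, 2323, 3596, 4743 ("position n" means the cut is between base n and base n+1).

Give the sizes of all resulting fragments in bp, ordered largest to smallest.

2892, 1273, 1147, 997, 670 bp

Circular molecule, 5 cuts → 5 fragments:
  1326 − 656 = 670 bp
  2323 − 1326 = 997 bp
  3596 − 2323 = 1273 bp
  4743 − 3596 = 1147 bp
  wrap: 6979 − 4743 + 656 = 2892 bp
Sorted largest to smallest: 2892, 1273, 1147, 997, 670 bp.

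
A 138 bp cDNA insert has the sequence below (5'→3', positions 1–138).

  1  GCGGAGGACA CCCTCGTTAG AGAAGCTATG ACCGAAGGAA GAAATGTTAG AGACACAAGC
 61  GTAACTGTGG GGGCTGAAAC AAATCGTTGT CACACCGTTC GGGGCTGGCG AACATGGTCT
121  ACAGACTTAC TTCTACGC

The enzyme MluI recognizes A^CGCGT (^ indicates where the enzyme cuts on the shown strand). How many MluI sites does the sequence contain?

No occurrence of ACGCGT is present in the sequence.
MluI does not cut: 0 sites.

0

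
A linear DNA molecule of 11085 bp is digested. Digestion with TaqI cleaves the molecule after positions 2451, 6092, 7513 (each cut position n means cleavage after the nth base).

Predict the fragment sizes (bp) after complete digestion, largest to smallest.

Linear molecule, 3 cuts → 4 fragments:
  2451 − 0 = 2451 bp
  6092 − 2451 = 3641 bp
  7513 − 6092 = 1421 bp
  11085 − 7513 = 3572 bp
Sorted largest to smallest: 3641, 3572, 2451, 1421 bp.

3641, 3572, 2451, 1421 bp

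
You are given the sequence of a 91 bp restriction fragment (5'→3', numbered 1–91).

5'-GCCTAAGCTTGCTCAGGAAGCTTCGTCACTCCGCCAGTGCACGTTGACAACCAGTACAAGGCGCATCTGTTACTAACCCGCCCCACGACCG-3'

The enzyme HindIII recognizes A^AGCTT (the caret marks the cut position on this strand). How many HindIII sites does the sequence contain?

2

AAGCTT occurs starting at positions 5, 18.
HindIII cuts at 2 sites.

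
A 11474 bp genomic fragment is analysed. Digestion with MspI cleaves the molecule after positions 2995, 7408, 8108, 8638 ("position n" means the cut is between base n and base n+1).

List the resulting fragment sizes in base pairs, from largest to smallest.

Linear molecule, 4 cuts → 5 fragments:
  2995 − 0 = 2995 bp
  7408 − 2995 = 4413 bp
  8108 − 7408 = 700 bp
  8638 − 8108 = 530 bp
  11474 − 8638 = 2836 bp
Sorted largest to smallest: 4413, 2995, 2836, 700, 530 bp.

4413, 2995, 2836, 700, 530 bp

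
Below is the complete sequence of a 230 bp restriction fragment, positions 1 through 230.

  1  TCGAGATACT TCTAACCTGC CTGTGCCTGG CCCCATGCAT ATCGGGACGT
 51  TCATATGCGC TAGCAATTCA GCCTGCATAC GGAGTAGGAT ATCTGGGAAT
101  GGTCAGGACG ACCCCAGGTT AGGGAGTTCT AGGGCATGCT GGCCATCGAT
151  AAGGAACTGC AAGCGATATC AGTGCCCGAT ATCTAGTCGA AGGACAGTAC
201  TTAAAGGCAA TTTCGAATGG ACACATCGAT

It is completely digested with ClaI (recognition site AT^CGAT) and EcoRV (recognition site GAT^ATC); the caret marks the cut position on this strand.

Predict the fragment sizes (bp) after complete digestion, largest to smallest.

ClaI sites (ATCGAT) start at positions 145, 225.
ClaI cuts after base 2 of each site, so after positions 146, 226.
EcoRV sites (GATATC) start at positions 88, 165, 178.
EcoRV cuts after base 3 of each site, so after positions 90, 167, 180.
Combined cut positions: 90, 146, 167, 180, 226.
Linear molecule, 5 cuts → 6 fragments:
  1–90 → 90 bp
  91–146 → 56 bp
  147–167 → 21 bp
  168–180 → 13 bp
  181–226 → 46 bp
  227–230 → 4 bp
Sorted largest to smallest: 90, 56, 46, 21, 13, 4 bp.

90, 56, 46, 21, 13, 4 bp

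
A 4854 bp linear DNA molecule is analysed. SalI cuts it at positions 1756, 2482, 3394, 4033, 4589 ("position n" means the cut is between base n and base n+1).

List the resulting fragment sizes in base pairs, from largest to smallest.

Linear molecule, 5 cuts → 6 fragments:
  1756 − 0 = 1756 bp
  2482 − 1756 = 726 bp
  3394 − 2482 = 912 bp
  4033 − 3394 = 639 bp
  4589 − 4033 = 556 bp
  4854 − 4589 = 265 bp
Sorted largest to smallest: 1756, 912, 726, 639, 556, 265 bp.

1756, 912, 726, 639, 556, 265 bp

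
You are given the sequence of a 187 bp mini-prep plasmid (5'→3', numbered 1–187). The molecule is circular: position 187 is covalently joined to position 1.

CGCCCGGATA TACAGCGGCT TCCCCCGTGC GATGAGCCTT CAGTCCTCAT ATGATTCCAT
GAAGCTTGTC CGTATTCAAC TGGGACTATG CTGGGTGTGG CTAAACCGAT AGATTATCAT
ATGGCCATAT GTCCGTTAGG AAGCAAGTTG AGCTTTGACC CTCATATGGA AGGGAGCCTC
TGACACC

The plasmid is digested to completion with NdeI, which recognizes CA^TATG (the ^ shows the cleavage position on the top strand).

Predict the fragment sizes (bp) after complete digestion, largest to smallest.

NdeI sites (CATATG) start at positions 48, 118, 126, 163.
NdeI cuts after base 2 of each site, so after positions 49, 119, 127, 164.
Circular molecule, 4 cuts → 4 fragments:
  50–119 → 70 bp
  120–127 → 8 bp
  128–164 → 37 bp
  165–187 then 1–49 → 23 + 49 = 72 bp
Sorted largest to smallest: 72, 70, 37, 8 bp.

72, 70, 37, 8 bp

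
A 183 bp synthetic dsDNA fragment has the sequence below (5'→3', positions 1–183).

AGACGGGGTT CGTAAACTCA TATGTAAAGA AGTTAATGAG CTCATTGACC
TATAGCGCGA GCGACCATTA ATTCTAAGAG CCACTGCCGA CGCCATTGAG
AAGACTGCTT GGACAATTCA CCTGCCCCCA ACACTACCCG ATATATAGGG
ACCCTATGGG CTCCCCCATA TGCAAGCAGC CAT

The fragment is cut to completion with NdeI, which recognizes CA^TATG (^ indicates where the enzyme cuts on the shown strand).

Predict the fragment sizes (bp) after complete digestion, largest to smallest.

148, 20, 15 bp

NdeI sites (CATATG) start at positions 19, 167.
NdeI cuts after base 2 of each site, so after positions 20, 168.
Linear molecule, 2 cuts → 3 fragments:
  1–20 → 20 bp
  21–168 → 148 bp
  169–183 → 15 bp
Sorted largest to smallest: 148, 20, 15 bp.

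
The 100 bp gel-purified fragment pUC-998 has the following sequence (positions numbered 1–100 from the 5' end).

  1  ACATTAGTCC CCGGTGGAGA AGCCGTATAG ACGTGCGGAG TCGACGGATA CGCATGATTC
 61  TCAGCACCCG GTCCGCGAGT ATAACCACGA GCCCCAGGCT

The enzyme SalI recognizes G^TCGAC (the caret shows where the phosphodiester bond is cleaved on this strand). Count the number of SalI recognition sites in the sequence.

1

GTCGAC occurs starting at position 40.
SalI cuts at 1 site.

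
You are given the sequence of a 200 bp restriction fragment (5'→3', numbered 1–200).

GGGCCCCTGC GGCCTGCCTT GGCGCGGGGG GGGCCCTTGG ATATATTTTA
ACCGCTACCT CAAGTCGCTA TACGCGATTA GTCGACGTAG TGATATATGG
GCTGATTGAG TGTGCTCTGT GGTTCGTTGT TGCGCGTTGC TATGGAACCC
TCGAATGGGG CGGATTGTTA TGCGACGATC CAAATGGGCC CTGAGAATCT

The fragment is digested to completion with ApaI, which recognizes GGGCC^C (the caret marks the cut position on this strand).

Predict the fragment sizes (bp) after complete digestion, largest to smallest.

155, 30, 10, 5 bp

ApaI sites (GGGCCC) start at positions 1, 31, 186.
ApaI cuts after base 5 of each site (before the last base), so after positions 5, 35, 190.
Linear molecule, 3 cuts → 4 fragments:
  1–5 → 5 bp
  6–35 → 30 bp
  36–190 → 155 bp
  191–200 → 10 bp
Sorted largest to smallest: 155, 30, 10, 5 bp.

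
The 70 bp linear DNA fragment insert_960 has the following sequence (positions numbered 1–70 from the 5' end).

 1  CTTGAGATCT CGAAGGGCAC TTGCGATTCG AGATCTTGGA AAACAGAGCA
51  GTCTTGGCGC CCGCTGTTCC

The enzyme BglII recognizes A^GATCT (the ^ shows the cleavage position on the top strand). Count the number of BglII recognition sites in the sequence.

2

AGATCT occurs starting at positions 5, 31.
BglII cuts at 2 sites.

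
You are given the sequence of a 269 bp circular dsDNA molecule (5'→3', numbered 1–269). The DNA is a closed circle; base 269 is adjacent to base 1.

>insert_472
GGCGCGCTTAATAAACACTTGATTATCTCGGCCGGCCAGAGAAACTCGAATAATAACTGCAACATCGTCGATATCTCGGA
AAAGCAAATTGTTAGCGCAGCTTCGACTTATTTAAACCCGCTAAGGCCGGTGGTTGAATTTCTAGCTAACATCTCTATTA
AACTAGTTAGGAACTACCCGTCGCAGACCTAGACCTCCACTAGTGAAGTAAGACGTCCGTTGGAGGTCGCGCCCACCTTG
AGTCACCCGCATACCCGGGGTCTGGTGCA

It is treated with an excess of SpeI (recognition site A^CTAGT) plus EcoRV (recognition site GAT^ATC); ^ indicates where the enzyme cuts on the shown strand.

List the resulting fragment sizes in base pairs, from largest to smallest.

SpeI sites (ACTAGT) start at positions 162, 199.
SpeI cuts after the first base of each site, so after positions 162, 199.
The EcoRV site (GATATC) starts at position 70.
EcoRV cuts after base 3 of each site, so after position 72.
Combined cut positions: 72, 162, 199.
Circular molecule, 3 cuts → 3 fragments:
  73–162 → 90 bp
  163–199 → 37 bp
  200–269 then 1–72 → 70 + 72 = 142 bp
Sorted largest to smallest: 142, 90, 37 bp.

142, 90, 37 bp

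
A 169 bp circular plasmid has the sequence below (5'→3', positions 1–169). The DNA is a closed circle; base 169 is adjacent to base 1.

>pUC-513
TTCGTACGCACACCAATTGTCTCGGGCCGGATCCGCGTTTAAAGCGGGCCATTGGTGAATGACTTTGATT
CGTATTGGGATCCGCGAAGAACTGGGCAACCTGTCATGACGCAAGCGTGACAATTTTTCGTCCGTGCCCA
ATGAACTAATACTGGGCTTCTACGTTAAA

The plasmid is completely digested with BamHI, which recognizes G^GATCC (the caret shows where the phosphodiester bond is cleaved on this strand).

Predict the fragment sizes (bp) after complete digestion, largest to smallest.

120, 49 bp

BamHI sites (GGATCC) start at positions 29, 78.
BamHI cuts after the first base of each site, so after positions 29, 78.
Circular molecule, 2 cuts → 2 fragments:
  30–78 → 49 bp
  79–169 then 1–29 → 91 + 29 = 120 bp
Sorted largest to smallest: 120, 49 bp.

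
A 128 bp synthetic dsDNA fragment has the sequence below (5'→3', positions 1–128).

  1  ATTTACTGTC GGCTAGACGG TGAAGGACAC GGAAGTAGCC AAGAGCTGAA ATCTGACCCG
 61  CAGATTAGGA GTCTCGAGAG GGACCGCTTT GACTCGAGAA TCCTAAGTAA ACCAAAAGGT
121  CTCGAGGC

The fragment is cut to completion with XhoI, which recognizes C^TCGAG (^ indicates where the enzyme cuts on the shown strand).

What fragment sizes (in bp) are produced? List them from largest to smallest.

73, 28, 20, 7 bp

XhoI sites (CTCGAG) start at positions 73, 93, 121.
XhoI cuts after the first base of each site, so after positions 73, 93, 121.
Linear molecule, 3 cuts → 4 fragments:
  1–73 → 73 bp
  74–93 → 20 bp
  94–121 → 28 bp
  122–128 → 7 bp
Sorted largest to smallest: 73, 28, 20, 7 bp.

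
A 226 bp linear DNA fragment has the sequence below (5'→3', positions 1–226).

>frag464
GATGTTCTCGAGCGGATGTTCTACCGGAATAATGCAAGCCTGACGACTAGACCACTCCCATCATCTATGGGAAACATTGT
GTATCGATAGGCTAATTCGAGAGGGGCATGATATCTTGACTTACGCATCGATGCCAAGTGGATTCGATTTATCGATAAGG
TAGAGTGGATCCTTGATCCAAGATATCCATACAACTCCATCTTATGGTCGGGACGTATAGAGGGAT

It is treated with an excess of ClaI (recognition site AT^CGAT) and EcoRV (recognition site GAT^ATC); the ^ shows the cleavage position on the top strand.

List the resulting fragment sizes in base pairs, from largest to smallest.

84, 42, 32, 28, 24, 16 bp

ClaI sites (ATCGAT) start at positions 83, 127, 151.
ClaI cuts after base 2 of each site, so after positions 84, 128, 152.
EcoRV sites (GATATC) start at positions 110, 182.
EcoRV cuts after base 3 of each site, so after positions 112, 184.
Combined cut positions: 84, 112, 128, 152, 184.
Linear molecule, 5 cuts → 6 fragments:
  1–84 → 84 bp
  85–112 → 28 bp
  113–128 → 16 bp
  129–152 → 24 bp
  153–184 → 32 bp
  185–226 → 42 bp
Sorted largest to smallest: 84, 42, 32, 28, 24, 16 bp.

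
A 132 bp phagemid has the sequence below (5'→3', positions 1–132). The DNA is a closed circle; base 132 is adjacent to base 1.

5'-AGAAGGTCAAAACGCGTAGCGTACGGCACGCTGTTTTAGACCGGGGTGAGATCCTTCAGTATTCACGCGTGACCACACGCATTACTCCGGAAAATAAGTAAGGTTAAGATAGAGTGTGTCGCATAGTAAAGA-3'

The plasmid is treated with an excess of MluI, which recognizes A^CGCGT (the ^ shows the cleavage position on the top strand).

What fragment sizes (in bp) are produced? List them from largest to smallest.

MluI sites (ACGCGT) start at positions 12, 65.
MluI cuts after the first base of each site, so after positions 12, 65.
Circular molecule, 2 cuts → 2 fragments:
  13–65 → 53 bp
  66–132 then 1–12 → 67 + 12 = 79 bp
Sorted largest to smallest: 79, 53 bp.

79, 53 bp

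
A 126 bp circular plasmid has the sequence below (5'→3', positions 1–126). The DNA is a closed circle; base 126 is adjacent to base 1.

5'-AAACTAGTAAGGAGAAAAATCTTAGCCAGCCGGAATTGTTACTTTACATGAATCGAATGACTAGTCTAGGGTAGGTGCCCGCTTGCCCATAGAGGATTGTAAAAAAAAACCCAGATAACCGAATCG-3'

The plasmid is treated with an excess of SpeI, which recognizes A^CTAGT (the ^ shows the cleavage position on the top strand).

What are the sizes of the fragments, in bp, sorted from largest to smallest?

69, 57 bp

SpeI sites (ACTAGT) start at positions 3, 60.
SpeI cuts after the first base of each site, so after positions 3, 60.
Circular molecule, 2 cuts → 2 fragments:
  4–60 → 57 bp
  61–126 then 1–3 → 66 + 3 = 69 bp
Sorted largest to smallest: 69, 57 bp.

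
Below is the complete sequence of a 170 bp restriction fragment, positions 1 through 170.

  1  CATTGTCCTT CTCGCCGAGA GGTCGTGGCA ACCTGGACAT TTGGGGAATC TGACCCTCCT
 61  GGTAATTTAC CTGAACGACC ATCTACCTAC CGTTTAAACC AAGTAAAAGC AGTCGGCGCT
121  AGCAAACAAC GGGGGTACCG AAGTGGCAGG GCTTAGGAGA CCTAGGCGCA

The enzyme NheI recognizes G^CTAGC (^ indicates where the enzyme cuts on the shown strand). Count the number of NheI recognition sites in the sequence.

1

GCTAGC occurs starting at position 118.
NheI cuts at 1 site.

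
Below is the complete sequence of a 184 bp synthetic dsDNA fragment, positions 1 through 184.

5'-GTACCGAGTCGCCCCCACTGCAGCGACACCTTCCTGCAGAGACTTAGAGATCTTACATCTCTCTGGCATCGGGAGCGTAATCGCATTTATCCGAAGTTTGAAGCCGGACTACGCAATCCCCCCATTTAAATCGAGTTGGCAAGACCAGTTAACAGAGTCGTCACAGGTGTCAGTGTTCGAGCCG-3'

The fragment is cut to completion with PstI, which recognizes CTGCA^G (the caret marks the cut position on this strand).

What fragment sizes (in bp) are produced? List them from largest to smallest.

146, 22, 16 bp

PstI sites (CTGCAG) start at positions 18, 34.
PstI cuts after base 5 of each site (before the last base), so after positions 22, 38.
Linear molecule, 2 cuts → 3 fragments:
  1–22 → 22 bp
  23–38 → 16 bp
  39–184 → 146 bp
Sorted largest to smallest: 146, 22, 16 bp.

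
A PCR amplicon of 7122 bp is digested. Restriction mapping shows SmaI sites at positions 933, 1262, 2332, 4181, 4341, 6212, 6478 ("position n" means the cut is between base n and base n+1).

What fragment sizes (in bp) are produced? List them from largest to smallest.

1871, 1849, 1070, 933, 644, 329, 266, 160 bp

Linear molecule, 7 cuts → 8 fragments:
  933 − 0 = 933 bp
  1262 − 933 = 329 bp
  2332 − 1262 = 1070 bp
  4181 − 2332 = 1849 bp
  4341 − 4181 = 160 bp
  6212 − 4341 = 1871 bp
  6478 − 6212 = 266 bp
  7122 − 6478 = 644 bp
Sorted largest to smallest: 1871, 1849, 1070, 933, 644, 329, 266, 160 bp.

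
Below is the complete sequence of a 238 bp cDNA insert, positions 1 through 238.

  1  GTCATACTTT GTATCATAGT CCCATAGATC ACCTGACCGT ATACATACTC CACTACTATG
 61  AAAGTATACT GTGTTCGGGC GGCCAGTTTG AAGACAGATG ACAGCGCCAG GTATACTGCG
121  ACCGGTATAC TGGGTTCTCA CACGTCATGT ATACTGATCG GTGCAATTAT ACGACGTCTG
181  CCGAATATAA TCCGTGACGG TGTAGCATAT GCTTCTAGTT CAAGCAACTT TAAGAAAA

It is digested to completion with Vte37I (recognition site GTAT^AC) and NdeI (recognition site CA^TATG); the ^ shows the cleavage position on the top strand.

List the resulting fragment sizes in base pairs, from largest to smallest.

55, 47, 42, 31, 25, 24, 14 bp

Vte37I sites (GTATAC) start at positions 39, 64, 111, 125, 149.
Vte37I cuts after base 4 of each site, so after positions 42, 67, 114, 128, 152.
The NdeI site (CATATG) starts at position 206.
NdeI cuts after base 2 of each site, so after position 207.
Combined cut positions: 42, 67, 114, 128, 152, 207.
Linear molecule, 6 cuts → 7 fragments:
  1–42 → 42 bp
  43–67 → 25 bp
  68–114 → 47 bp
  115–128 → 14 bp
  129–152 → 24 bp
  153–207 → 55 bp
  208–238 → 31 bp
Sorted largest to smallest: 55, 47, 42, 31, 25, 24, 14 bp.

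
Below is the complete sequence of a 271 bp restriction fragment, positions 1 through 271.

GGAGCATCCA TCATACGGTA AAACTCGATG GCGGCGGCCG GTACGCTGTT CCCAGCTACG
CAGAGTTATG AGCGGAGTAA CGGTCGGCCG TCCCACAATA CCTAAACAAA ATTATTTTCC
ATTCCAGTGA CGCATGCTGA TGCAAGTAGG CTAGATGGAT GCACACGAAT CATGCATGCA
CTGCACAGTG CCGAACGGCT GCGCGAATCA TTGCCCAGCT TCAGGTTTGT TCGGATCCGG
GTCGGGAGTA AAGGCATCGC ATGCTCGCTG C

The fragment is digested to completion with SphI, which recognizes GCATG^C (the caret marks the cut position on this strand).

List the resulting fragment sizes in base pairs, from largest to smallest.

SphI sites (GCATGC) start at positions 132, 174, 259.
SphI cuts after base 5 of each site (before the last base), so after positions 136, 178, 263.
Linear molecule, 3 cuts → 4 fragments:
  1–136 → 136 bp
  137–178 → 42 bp
  179–263 → 85 bp
  264–271 → 8 bp
Sorted largest to smallest: 136, 85, 42, 8 bp.

136, 85, 42, 8 bp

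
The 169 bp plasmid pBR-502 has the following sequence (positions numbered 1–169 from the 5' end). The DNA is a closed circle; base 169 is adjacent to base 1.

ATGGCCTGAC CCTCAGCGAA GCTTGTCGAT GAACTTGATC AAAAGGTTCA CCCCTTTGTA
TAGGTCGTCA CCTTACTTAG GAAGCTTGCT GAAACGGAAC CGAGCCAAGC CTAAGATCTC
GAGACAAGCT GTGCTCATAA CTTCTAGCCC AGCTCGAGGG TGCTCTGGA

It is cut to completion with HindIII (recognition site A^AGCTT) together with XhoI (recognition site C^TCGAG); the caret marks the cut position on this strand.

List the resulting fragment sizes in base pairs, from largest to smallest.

63, 36, 35, 35 bp

HindIII sites (AAGCTT) start at positions 19, 82.
HindIII cuts after the first base of each site, so after positions 19, 82.
XhoI sites (CTCGAG) start at positions 118, 153.
XhoI cuts after the first base of each site, so after positions 118, 153.
Combined cut positions: 19, 82, 118, 153.
Circular molecule, 4 cuts → 4 fragments:
  20–82 → 63 bp
  83–118 → 36 bp
  119–153 → 35 bp
  154–169 then 1–19 → 16 + 19 = 35 bp
Sorted largest to smallest: 63, 36, 35, 35 bp.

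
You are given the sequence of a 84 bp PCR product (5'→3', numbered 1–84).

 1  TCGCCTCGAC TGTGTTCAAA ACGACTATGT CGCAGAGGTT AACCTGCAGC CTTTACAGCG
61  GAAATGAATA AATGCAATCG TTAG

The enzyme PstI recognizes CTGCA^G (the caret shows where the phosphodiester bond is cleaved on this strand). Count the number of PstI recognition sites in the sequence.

CTGCAG occurs starting at position 44.
PstI cuts at 1 site.

1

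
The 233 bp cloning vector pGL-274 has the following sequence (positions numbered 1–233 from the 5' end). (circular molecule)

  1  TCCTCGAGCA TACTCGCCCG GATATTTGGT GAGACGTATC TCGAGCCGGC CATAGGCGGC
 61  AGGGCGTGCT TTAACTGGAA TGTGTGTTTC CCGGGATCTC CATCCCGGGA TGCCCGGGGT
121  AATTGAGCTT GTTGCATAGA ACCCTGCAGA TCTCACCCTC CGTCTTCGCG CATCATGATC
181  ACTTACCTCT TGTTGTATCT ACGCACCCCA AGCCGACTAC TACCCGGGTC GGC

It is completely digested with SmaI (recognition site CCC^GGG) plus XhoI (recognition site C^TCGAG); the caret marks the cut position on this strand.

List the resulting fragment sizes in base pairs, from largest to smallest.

SmaI sites (CCCGGG) start at positions 90, 104, 113, 223.
SmaI cuts after base 3 of each site, so after positions 92, 106, 115, 225.
XhoI sites (CTCGAG) start at positions 3, 40.
XhoI cuts after the first base of each site, so after positions 3, 40.
Combined cut positions: 3, 40, 92, 106, 115, 225.
Circular molecule, 6 cuts → 6 fragments:
  4–40 → 37 bp
  41–92 → 52 bp
  93–106 → 14 bp
  107–115 → 9 bp
  116–225 → 110 bp
  226–233 then 1–3 → 8 + 3 = 11 bp
Sorted largest to smallest: 110, 52, 37, 14, 11, 9 bp.

110, 52, 37, 14, 11, 9 bp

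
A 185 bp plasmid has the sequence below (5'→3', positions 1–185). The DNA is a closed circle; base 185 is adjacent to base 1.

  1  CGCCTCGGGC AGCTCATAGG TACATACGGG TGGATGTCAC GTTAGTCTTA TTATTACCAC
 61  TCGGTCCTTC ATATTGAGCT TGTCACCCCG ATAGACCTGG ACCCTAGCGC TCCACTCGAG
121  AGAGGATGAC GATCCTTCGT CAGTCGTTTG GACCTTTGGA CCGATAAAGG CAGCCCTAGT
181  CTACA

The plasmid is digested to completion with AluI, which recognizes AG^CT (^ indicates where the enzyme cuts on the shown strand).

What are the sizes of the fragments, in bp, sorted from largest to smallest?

119, 66 bp

AluI sites (AGCT) start at positions 11, 77.
AluI cuts after base 2 of each site, so after positions 12, 78.
Circular molecule, 2 cuts → 2 fragments:
  13–78 → 66 bp
  79–185 then 1–12 → 107 + 12 = 119 bp
Sorted largest to smallest: 119, 66 bp.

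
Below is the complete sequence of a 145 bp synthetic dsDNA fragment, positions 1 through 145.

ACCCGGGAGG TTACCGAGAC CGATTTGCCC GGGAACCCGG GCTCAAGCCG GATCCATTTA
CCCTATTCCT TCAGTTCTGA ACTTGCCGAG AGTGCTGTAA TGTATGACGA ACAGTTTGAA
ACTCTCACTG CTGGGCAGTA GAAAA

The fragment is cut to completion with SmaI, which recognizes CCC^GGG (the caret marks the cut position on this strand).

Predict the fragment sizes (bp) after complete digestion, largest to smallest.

SmaI sites (CCCGGG) start at positions 2, 28, 36.
SmaI cuts after base 3 of each site, so after positions 4, 30, 38.
Linear molecule, 3 cuts → 4 fragments:
  1–4 → 4 bp
  5–30 → 26 bp
  31–38 → 8 bp
  39–145 → 107 bp
Sorted largest to smallest: 107, 26, 8, 4 bp.

107, 26, 8, 4 bp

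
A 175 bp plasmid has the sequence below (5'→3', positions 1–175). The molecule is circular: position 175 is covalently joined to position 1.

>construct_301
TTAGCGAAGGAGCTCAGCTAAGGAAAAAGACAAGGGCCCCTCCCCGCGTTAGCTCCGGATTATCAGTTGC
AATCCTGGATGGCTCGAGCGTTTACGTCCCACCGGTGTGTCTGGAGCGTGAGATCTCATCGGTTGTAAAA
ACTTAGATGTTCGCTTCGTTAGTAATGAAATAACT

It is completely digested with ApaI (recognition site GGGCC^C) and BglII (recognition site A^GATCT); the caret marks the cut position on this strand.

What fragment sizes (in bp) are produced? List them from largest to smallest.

92, 83 bp

The ApaI site (GGGCCC) starts at position 34.
ApaI cuts after base 5 of each site (before the last base), so after position 38.
The BglII site (AGATCT) starts at position 121.
BglII cuts after the first base of each site, so after position 121.
Combined cut positions: 38, 121.
Circular molecule, 2 cuts → 2 fragments:
  39–121 → 83 bp
  122–175 then 1–38 → 54 + 38 = 92 bp
Sorted largest to smallest: 92, 83 bp.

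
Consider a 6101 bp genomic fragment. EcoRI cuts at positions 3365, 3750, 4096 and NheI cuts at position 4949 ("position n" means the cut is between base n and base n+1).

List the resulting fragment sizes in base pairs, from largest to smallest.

3365, 1152, 853, 385, 346 bp

Combined cut positions (sorted): 3365, 3750, 4096, 4949.
Linear molecule, 4 cuts → 5 fragments:
  3365 − 0 = 3365 bp
  3750 − 3365 = 385 bp
  4096 − 3750 = 346 bp
  4949 − 4096 = 853 bp
  6101 − 4949 = 1152 bp
Sorted largest to smallest: 3365, 1152, 853, 385, 346 bp.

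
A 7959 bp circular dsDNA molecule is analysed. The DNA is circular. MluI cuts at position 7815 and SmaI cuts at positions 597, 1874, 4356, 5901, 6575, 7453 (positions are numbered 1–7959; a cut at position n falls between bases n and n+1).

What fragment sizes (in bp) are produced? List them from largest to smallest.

2482, 1545, 1277, 878, 741, 674, 362 bp

Combined cut positions (sorted): 597, 1874, 4356, 5901, 6575, 7453, 7815.
Circular molecule, 7 cuts → 7 fragments:
  1874 − 597 = 1277 bp
  4356 − 1874 = 2482 bp
  5901 − 4356 = 1545 bp
  6575 − 5901 = 674 bp
  7453 − 6575 = 878 bp
  7815 − 7453 = 362 bp
  wrap: 7959 − 7815 + 597 = 741 bp
Sorted largest to smallest: 2482, 1545, 1277, 878, 741, 674, 362 bp.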